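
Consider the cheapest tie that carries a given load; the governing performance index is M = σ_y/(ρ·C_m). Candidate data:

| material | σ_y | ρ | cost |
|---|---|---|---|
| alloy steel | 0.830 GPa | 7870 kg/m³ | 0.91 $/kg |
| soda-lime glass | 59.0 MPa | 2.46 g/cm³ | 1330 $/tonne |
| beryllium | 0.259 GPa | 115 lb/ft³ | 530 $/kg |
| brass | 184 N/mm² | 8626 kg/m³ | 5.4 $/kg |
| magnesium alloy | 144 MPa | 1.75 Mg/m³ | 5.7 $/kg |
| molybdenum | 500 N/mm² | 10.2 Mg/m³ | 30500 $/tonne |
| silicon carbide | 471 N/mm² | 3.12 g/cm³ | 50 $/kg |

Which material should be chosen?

After converting to SI:
  alloy steel: σ_y = 830.0 MPa, ρ = 7870 kg/m³, cost = 0.9100 $/kg
  soda-lime glass: σ_y = 59.00 MPa, ρ = 2460 kg/m³, cost = 1.330 $/kg
  beryllium: σ_y = 259.0 MPa, ρ = 1842 kg/m³, cost = 530.0 $/kg
  brass: σ_y = 184.0 MPa, ρ = 8626 kg/m³, cost = 5.400 $/kg
  magnesium alloy: σ_y = 144.0 MPa, ρ = 1750 kg/m³, cost = 5.700 $/kg
  molybdenum: σ_y = 500.0 MPa, ρ = 10200 kg/m³, cost = 30.50 $/kg
  silicon carbide: σ_y = 471.0 MPa, ρ = 3120 kg/m³, cost = 50.00 $/kg
  alloy steel: M = 116 kN·m per $
  soda-lime glass: M = 18.0 kN·m per $
  magnesium alloy: M = 14.4 kN·m per $
  brass: M = 3.95 kN·m per $
  silicon carbide: M = 3.02 kN·m per $
  molybdenum: M = 1.61 kN·m per $
  beryllium: M = 0.265 kN·m per $
Alloy steel ranks first.

alloy steel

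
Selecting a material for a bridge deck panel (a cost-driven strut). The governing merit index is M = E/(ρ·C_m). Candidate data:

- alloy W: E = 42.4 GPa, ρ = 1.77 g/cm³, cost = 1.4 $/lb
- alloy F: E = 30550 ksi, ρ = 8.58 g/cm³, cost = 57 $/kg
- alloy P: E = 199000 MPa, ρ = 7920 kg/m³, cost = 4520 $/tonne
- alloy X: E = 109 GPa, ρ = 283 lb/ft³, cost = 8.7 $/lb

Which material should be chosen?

alloy W

Putting every candidate on a common basis:
  alloy W: E = 42.40 GPa, ρ = 1770 kg/m³, cost = 3.086 $/kg
  alloy F: E = 210.6 GPa, ρ = 8580 kg/m³, cost = 57.00 $/kg
  alloy P: E = 199.0 GPa, ρ = 7920 kg/m³, cost = 4.520 $/kg
  alloy X: E = 109.0 GPa, ρ = 4533 kg/m³, cost = 19.18 $/kg
  alloy W: M = 7.76 MN·m per $
  alloy P: M = 5.56 MN·m per $
  alloy X: M = 1.25 MN·m per $
  alloy F: M = 0.431 MN·m per $
Alloy W has the largest M.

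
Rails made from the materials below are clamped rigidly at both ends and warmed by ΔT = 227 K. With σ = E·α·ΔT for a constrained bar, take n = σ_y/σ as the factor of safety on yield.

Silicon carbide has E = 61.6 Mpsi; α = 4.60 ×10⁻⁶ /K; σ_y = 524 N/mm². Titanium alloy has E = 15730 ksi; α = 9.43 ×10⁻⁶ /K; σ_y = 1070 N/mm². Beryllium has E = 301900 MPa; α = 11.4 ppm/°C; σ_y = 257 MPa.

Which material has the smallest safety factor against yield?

Per material, after unit conversion:
  silicon carbide: E = 424.7, α = 4.60, σ_y = 524.0 → σ = 443 MPa, n = 1.18
  titanium alloy: E = 108.5, α = 9.43, σ_y = 1070 → σ = 232 MPa, n = 4.61
  beryllium: E = 301.9, α = 11.4, σ_y = 257.0 → σ = 781 MPa, n = 0.329
Beryllium has the lowest safety factor, n = 0.329.

beryllium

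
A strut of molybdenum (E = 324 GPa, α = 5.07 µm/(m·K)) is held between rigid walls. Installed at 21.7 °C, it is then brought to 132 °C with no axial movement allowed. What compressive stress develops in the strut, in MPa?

181 MPa

ΔT = 110.3 K. Constrained thermal stress σ = E·α·ΔT = 324.0×10³ MPa × 5.07×10⁻⁶ × 110.3 = 181 MPa (compressive).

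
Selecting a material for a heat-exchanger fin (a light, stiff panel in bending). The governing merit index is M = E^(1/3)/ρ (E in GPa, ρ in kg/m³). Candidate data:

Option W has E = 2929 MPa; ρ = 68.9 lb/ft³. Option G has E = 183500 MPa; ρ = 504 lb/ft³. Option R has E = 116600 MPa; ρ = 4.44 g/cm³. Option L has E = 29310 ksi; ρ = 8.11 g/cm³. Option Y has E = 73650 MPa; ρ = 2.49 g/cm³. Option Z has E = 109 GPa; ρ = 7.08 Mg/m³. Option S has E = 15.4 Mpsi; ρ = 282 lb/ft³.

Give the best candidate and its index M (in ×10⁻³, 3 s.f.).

Convert each candidate to consistent units, then evaluate M:
  option W: E = 2.929 GPa, ρ = 1104 kg/m³
  option G: E = 183.5 GPa, ρ = 8073 kg/m³
  option R: E = 116.6 GPa, ρ = 4440 kg/m³
  option L: E = 202.1 GPa, ρ = 8110 kg/m³
  option Y: E = 73.65 GPa, ρ = 2490 kg/m³
  option Z: E = 109.0 GPa, ρ = 7080 kg/m³
  option S: E = 106.2 GPa, ρ = 4517 kg/m³
  option Y: M = 1.68×10⁻³
  option W: M = 1.30×10⁻³
  option R: M = 1.10×10⁻³
  option S: M = 1.05×10⁻³
  option L: M = 0.724×10⁻³
  option G: M = 0.704×10⁻³
  option Z: M = 0.675×10⁻³
Highest index: option Y.

option Y, M = 1.68×10⁻³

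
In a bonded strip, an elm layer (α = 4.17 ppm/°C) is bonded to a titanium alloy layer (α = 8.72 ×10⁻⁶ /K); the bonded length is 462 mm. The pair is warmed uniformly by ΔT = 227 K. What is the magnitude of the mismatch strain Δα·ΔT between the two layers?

Δα = |4.17 − 8.72|×10⁻⁶/K = 4.55×10⁻⁶/K.
Mismatch strain = Δα·ΔT = 4.55×10⁻⁶ × 227.0 = 1.03×10⁻³.

1.03×10⁻³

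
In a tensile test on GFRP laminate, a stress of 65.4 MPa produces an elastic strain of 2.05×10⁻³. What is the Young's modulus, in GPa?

31.9 GPa

E = σ/ε = 65.4 MPa / 2.05×10⁻³ = 31900 MPa = 31.9 GPa.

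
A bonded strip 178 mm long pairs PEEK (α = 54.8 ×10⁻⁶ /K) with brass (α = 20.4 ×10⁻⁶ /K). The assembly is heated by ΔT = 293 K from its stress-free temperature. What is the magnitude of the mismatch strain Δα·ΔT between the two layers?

0.0101

Δα = |54.8 − 20.4|×10⁻⁶/K = 34.4×10⁻⁶/K.
Mismatch strain = Δα·ΔT = 34.4×10⁻⁶ × 293.0 = 0.0101.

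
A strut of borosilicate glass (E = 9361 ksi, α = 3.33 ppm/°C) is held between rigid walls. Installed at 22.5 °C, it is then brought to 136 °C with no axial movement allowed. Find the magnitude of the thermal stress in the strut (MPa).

E = 9361 ksi = 64.54 GPa.
ΔT = 113.5 K. Constrained thermal stress σ = E·α·ΔT = 64.54×10³ MPa × 3.33×10⁻⁶ × 113.5 = 24.4 MPa (compressive).

24.4 MPa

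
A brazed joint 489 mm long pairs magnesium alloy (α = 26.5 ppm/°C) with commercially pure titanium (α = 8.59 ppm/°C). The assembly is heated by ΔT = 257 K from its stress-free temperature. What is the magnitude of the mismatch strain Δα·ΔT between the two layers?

Δα = |26.5 − 8.59|×10⁻⁶/K = 17.9×10⁻⁶/K.
Mismatch strain = Δα·ΔT = 17.9×10⁻⁶ × 257.0 = 4.60×10⁻³.

4.60×10⁻³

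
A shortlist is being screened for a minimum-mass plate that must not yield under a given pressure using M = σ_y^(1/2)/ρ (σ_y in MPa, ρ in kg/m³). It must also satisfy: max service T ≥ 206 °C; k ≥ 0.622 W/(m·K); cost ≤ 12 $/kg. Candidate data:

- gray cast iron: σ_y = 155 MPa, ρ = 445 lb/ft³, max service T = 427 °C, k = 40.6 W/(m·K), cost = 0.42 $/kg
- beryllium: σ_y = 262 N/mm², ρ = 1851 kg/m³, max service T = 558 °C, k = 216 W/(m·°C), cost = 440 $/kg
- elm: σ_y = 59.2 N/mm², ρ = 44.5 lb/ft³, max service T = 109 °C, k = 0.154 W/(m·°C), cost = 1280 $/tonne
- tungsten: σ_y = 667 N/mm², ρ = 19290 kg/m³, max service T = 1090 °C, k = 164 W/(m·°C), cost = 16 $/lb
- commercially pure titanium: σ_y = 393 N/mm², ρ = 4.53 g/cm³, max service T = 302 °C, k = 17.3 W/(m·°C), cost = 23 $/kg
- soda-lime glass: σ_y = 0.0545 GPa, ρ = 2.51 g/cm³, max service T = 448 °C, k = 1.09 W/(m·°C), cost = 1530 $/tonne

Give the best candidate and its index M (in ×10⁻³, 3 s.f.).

Screen on constraints: max service T ≥ 206 °C; k ≥ 0.622 W/(m·K); cost ≤ 12 $/kg. Survivors: gray cast iron, soda-lime glass.
Convert each candidate to consistent units, then evaluate M:
  gray cast iron: σ_y = 155.0 MPa, ρ = 7128 kg/m³
  soda-lime glass: σ_y = 54.50 MPa, ρ = 2510 kg/m³
  soda-lime glass: M = 2.94×10⁻³
  gray cast iron: M = 1.75×10⁻³
The maximum is for soda-lime glass.

soda-lime glass, M = 2.94×10⁻³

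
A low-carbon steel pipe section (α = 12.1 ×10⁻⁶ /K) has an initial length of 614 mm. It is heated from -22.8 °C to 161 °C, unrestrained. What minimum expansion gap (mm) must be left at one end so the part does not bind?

ΔT = 161 − (-22.8) = 183.8 K.
ΔL = α·L₀·ΔT = 12.1×10⁻⁶ × 614 mm × 183.8 K = 1.37 mm.

1.37 mm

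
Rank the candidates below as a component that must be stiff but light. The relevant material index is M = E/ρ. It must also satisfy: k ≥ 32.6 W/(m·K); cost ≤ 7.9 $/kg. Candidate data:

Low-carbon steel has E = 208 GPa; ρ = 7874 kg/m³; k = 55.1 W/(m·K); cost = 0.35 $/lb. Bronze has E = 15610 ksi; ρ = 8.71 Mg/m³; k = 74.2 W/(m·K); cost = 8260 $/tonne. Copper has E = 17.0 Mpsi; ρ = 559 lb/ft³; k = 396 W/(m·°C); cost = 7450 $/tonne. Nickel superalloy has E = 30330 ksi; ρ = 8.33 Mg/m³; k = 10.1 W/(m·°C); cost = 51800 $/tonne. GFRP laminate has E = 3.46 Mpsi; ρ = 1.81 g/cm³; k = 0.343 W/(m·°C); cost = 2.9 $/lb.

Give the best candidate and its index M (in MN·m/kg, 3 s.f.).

low-carbon steel, M = 26.4 MN·m/kg

Screen on constraints: k ≥ 32.6 W/(m·K); cost ≤ 7.9 $/kg. Survivors: low-carbon steel, copper.
Normalizing units and computing the index:
  low-carbon steel: E = 208.0 GPa, ρ = 7874 kg/m³
  copper: E = 117.2 GPa, ρ = 8954 kg/m³
  low-carbon steel: M = 26.4 MN·m/kg
  copper: M = 13.1 MN·m/kg
Highest index: low-carbon steel.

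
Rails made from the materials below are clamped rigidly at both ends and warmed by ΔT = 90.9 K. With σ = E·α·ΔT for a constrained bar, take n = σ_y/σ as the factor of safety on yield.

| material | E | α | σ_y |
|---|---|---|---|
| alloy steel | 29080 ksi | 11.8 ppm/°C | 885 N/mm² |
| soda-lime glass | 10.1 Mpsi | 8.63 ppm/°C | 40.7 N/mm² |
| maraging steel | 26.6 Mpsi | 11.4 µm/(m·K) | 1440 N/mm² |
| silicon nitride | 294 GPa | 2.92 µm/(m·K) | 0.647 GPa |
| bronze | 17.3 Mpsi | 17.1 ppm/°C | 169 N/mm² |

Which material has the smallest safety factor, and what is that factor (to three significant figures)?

Converting E to GPa, α to ×10⁻⁶/K, σ_y to MPa, then σ and n for each:
  alloy steel: E = 200.5, α = 11.8, σ_y = 885.0 → σ = 215 MPa, n = 4.12
  soda-lime glass: E = 69.64, α = 8.63, σ_y = 40.70 → σ = 54.6 MPa, n = 0.745
  maraging steel: E = 183.4, α = 11.4, σ_y = 1440 → σ = 190 MPa, n = 7.58
  silicon nitride: E = 294.0, α = 2.92, σ_y = 647.0 → σ = 78.0 MPa, n = 8.29
  bronze: E = 119.3, α = 17.1, σ_y = 169.0 → σ = 185 MPa, n = 0.912
Smallest n: soda-lime glass with n = 0.745.

soda-lime glass, n = 0.745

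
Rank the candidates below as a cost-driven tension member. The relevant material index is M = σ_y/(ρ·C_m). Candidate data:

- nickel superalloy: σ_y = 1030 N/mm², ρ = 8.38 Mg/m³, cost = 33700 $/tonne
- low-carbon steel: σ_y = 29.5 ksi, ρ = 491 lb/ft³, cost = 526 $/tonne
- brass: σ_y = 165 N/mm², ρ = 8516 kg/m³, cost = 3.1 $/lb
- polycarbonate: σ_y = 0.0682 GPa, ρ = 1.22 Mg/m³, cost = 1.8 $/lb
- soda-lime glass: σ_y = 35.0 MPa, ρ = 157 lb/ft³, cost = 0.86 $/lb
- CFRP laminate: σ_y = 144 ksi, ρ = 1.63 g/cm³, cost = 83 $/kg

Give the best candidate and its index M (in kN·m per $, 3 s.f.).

After converting to SI:
  nickel superalloy: σ_y = 1030 MPa, ρ = 8380 kg/m³, cost = 33.70 $/kg
  low-carbon steel: σ_y = 203.4 MPa, ρ = 7865 kg/m³, cost = 0.5260 $/kg
  brass: σ_y = 165.0 MPa, ρ = 8516 kg/m³, cost = 6.834 $/kg
  polycarbonate: σ_y = 68.20 MPa, ρ = 1220 kg/m³, cost = 3.968 $/kg
  soda-lime glass: σ_y = 35.00 MPa, ρ = 2515 kg/m³, cost = 1.896 $/kg
  CFRP laminate: σ_y = 992.8 MPa, ρ = 1630 kg/m³, cost = 83.00 $/kg
  low-carbon steel: M = 49.2 kN·m per $
  polycarbonate: M = 14.1 kN·m per $
  soda-lime glass: M = 7.34 kN·m per $
  CFRP laminate: M = 7.34 kN·m per $
  nickel superalloy: M = 3.65 kN·m per $
  brass: M = 2.84 kN·m per $
Low-carbon steel ranks first.

low-carbon steel, M = 49.2 kN·m per $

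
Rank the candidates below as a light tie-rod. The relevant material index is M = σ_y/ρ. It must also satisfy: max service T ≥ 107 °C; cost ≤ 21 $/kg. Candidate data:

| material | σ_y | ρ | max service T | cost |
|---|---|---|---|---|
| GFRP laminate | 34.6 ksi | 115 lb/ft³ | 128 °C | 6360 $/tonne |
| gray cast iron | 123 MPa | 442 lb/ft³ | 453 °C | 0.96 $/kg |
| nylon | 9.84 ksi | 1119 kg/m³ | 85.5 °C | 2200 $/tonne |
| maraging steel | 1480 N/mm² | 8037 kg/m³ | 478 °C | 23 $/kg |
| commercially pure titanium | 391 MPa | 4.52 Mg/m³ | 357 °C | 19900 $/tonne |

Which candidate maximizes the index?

Screen on constraints: max service T ≥ 107 °C; cost ≤ 21 $/kg. Survivors: GFRP laminate, gray cast iron, commercially pure titanium.
Putting every candidate on a common basis:
  GFRP laminate: σ_y = 238.6 MPa, ρ = 1842 kg/m³
  gray cast iron: σ_y = 123.0 MPa, ρ = 7080 kg/m³
  commercially pure titanium: σ_y = 391.0 MPa, ρ = 4520 kg/m³
  GFRP laminate: M = 130 kN·m/kg
  commercially pure titanium: M = 86.5 kN·m/kg
  gray cast iron: M = 17.4 kN·m/kg
GFRP laminate has the largest M.

GFRP laminate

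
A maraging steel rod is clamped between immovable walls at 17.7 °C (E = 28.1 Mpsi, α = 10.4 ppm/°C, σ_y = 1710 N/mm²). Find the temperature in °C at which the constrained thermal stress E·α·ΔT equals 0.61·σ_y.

E = 28.1 Mpsi = 193.7 GPa.
σ_y = 1710 N/mm² = 1710 MPa.
E·α·ΔT = 1043 MPa ⇒ ΔT = 1043 / (193.7×10³ × 10.4×10⁻⁶) = 517.7 K.
T = 17.7 + 517.7 = 535.4 °C.

535 °C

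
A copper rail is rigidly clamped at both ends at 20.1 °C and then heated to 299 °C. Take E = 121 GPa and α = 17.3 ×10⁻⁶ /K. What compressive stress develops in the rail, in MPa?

ΔT = 278.9 K. Constrained thermal stress σ = E·α·ΔT = 121.0×10³ MPa × 17.3×10⁻⁶ × 278.9 = 584 MPa (compressive).

584 MPa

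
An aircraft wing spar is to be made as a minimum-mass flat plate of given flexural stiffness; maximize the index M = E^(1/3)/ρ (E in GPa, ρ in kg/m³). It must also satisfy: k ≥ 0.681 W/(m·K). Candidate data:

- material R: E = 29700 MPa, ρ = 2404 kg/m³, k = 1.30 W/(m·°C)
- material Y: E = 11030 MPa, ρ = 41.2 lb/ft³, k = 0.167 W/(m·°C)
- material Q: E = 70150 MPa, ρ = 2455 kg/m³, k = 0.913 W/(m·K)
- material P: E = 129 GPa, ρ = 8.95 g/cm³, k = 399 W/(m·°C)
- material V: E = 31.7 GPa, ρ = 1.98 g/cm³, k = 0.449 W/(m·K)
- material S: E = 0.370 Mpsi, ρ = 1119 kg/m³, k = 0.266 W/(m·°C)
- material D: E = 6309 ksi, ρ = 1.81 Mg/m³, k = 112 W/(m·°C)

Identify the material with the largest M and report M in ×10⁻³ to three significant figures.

material D, M = 1.94×10⁻³

Screen on constraints: k ≥ 0.681 W/(m·K). Survivors: material R, material Q, material P, material D.
Putting every candidate on a common basis:
  material R: E = 29.70 GPa, ρ = 2404 kg/m³
  material Q: E = 70.15 GPa, ρ = 2455 kg/m³
  material P: E = 129.0 GPa, ρ = 8950 kg/m³
  material D: E = 43.50 GPa, ρ = 1810 kg/m³
  material D: M = 1.94×10⁻³
  material Q: M = 1.68×10⁻³
  material R: M = 1.29×10⁻³
  material P: M = 0.565×10⁻³
The maximum is for material D.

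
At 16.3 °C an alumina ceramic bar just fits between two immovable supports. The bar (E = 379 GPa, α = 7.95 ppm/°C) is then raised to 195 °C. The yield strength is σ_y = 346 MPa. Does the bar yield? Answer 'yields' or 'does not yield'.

yields

ΔT = 178.7 K. Constrained thermal stress σ = E·α·ΔT = 379.0×10³ MPa × 7.95×10⁻⁶ × 178.7 = 538 MPa (compressive).
Compare to σ_y = 346 MPa: σ ≥ σ_y, so it yields.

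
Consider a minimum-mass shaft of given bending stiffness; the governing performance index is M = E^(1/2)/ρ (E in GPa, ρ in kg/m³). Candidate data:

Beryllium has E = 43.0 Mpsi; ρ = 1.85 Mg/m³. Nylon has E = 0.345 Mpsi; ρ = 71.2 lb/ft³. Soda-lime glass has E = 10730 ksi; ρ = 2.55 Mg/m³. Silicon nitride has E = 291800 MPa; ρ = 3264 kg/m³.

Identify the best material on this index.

Convert each candidate to consistent units, then evaluate M:
  beryllium: E = 296.5 GPa, ρ = 1850 kg/m³
  nylon: E = 2.379 GPa, ρ = 1141 kg/m³
  soda-lime glass: E = 73.98 GPa, ρ = 2550 kg/m³
  silicon nitride: E = 291.8 GPa, ρ = 3264 kg/m³
  beryllium: M = 9.31×10⁻³
  silicon nitride: M = 5.23×10⁻³
  soda-lime glass: M = 3.37×10⁻³
  nylon: M = 1.35×10⁻³
The maximum is for beryllium.

beryllium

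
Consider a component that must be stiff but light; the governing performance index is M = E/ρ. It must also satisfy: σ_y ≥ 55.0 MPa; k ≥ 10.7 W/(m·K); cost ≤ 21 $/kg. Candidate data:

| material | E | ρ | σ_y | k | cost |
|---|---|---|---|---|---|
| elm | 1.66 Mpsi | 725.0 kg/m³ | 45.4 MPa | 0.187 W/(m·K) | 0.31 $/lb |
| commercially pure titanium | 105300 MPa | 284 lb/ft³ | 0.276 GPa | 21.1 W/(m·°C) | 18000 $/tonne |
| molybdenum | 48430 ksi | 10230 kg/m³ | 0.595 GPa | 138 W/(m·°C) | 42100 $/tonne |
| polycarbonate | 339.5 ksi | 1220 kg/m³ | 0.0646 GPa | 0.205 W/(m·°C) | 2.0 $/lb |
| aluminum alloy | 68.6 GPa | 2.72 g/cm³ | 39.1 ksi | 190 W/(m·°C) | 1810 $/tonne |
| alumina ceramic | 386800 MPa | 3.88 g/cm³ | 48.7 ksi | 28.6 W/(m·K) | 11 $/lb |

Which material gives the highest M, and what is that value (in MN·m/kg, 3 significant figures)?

Screen on constraints: σ_y ≥ 55.0 MPa; k ≥ 10.7 W/(m·K); cost ≤ 21 $/kg. Survivors: commercially pure titanium, aluminum alloy.
Putting every candidate on a common basis:
  commercially pure titanium: E = 105.3 GPa, ρ = 4549 kg/m³
  aluminum alloy: E = 68.60 GPa, ρ = 2720 kg/m³
  aluminum alloy: M = 25.2 MN·m/kg
  commercially pure titanium: M = 23.1 MN·m/kg
Highest index: aluminum alloy.

aluminum alloy, M = 25.2 MN·m/kg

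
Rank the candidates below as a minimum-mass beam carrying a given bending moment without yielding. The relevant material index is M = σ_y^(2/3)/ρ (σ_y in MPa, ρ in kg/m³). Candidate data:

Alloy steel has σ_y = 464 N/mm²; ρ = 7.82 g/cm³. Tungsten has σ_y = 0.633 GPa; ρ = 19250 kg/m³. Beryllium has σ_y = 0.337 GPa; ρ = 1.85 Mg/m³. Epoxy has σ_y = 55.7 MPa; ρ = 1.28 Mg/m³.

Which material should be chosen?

beryllium

After converting to SI:
  alloy steel: σ_y = 464.0 MPa, ρ = 7820 kg/m³
  tungsten: σ_y = 633.0 MPa, ρ = 19250 kg/m³
  beryllium: σ_y = 337.0 MPa, ρ = 1850 kg/m³
  epoxy: σ_y = 55.70 MPa, ρ = 1280 kg/m³
  beryllium: M = 26.2×10⁻³
  epoxy: M = 11.4×10⁻³
  alloy steel: M = 7.66×10⁻³
  tungsten: M = 3.83×10⁻³
Highest index: beryllium.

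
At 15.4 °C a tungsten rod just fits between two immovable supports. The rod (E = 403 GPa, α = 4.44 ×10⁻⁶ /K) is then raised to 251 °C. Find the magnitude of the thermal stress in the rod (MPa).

422 MPa

ΔT = 235.6 K. Constrained thermal stress σ = E·α·ΔT = 403.0×10³ MPa × 4.44×10⁻⁶ × 235.6 = 422 MPa (compressive).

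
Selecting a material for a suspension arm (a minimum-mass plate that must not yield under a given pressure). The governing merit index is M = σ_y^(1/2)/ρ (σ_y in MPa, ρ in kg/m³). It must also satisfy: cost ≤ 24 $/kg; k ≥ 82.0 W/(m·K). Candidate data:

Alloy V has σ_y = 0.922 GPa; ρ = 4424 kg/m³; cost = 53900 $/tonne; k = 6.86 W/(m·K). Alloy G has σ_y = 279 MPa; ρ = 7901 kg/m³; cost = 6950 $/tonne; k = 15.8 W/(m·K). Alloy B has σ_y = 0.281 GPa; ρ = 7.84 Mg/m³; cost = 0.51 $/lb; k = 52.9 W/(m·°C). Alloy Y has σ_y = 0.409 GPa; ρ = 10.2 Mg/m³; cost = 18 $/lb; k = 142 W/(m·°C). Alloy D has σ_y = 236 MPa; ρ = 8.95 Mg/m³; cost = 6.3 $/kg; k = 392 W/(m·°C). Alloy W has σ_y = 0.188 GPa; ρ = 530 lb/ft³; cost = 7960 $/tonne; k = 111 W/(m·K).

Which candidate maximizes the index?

alloy D

Screen on constraints: cost ≤ 24 $/kg; k ≥ 82.0 W/(m·K). Survivors: alloy D, alloy W.
After converting to SI:
  alloy D: σ_y = 236.0 MPa, ρ = 8950 kg/m³
  alloy W: σ_y = 188.0 MPa, ρ = 8490 kg/m³
  alloy D: M = 1.72×10⁻³
  alloy W: M = 1.62×10⁻³
The maximum is for alloy D.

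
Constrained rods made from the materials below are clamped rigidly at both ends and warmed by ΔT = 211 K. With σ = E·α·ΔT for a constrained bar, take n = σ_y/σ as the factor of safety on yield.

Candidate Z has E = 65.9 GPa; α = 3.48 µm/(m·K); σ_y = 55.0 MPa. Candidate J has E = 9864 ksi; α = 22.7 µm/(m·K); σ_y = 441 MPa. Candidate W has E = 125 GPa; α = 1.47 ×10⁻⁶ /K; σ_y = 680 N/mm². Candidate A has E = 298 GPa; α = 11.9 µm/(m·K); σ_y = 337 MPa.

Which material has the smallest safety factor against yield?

candidate A

Per material, after unit conversion:
  candidate Z: E = 65.90, α = 3.48, σ_y = 55.00 → σ = 48.4 MPa, n = 1.14
  candidate J: E = 68.01, α = 22.7, σ_y = 441.0 → σ = 326 MPa, n = 1.35
  candidate W: E = 125.0, α = 1.47, σ_y = 680.0 → σ = 38.8 MPa, n = 17.5
  candidate A: E = 298.0, α = 11.9, σ_y = 337.0 → σ = 748 MPa, n = 0.450
The minimum is candidate A at n = 0.450.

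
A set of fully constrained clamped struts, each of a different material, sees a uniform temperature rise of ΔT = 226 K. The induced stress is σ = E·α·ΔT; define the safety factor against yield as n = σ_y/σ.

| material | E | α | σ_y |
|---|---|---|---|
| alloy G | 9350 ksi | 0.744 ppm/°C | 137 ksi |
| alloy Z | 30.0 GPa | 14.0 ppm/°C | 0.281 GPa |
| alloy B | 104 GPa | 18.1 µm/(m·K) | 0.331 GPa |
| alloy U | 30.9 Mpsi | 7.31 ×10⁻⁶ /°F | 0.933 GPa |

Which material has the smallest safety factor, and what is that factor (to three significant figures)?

alloy B, n = 0.778

Converting E to GPa, α to ×10⁻⁶/K, σ_y to MPa, then σ and n for each:
  alloy G: E = 64.47, α = 0.744, σ_y = 944.6 → σ = 10.8 MPa, n = 87.1
  alloy Z: E = 30.00, α = 14.0, σ_y = 281.0 → σ = 94.9 MPa, n = 2.96
  alloy B: E = 104.0, α = 18.1, σ_y = 331.0 → σ = 425 MPa, n = 0.778
  alloy U: E = 213.0, α = 13.2, σ_y = 933.0 → σ = 634 MPa, n = 1.47
The minimum is alloy B at n = 0.778.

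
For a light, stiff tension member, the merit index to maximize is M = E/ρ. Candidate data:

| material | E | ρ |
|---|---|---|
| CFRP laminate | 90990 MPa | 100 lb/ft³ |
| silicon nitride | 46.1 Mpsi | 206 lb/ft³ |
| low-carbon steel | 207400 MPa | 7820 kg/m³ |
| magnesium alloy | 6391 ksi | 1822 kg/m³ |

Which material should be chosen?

silicon nitride

In SI units:
  CFRP laminate: E = 90.99 GPa, ρ = 1602 kg/m³
  silicon nitride: E = 317.8 GPa, ρ = 3300 kg/m³
  low-carbon steel: E = 207.4 GPa, ρ = 7820 kg/m³
  magnesium alloy: E = 44.06 GPa, ρ = 1822 kg/m³
  silicon nitride: M = 96.3 MN·m/kg
  CFRP laminate: M = 56.8 MN·m/kg
  low-carbon steel: M = 26.5 MN·m/kg
  magnesium alloy: M = 24.2 MN·m/kg
Silicon nitride has the largest M.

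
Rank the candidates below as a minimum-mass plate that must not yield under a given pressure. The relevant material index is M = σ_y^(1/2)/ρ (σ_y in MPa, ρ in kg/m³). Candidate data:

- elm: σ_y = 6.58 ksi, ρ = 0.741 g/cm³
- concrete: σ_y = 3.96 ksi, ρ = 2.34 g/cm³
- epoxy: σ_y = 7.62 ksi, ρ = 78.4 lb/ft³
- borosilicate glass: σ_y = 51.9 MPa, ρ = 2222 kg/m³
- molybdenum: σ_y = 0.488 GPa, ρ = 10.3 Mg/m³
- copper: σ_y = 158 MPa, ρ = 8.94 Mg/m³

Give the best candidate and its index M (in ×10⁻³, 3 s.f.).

Convert each candidate to consistent units, then evaluate M:
  elm: σ_y = 45.37 MPa, ρ = 741.0 kg/m³
  concrete: σ_y = 27.30 MPa, ρ = 2340 kg/m³
  epoxy: σ_y = 52.54 MPa, ρ = 1256 kg/m³
  borosilicate glass: σ_y = 51.90 MPa, ρ = 2222 kg/m³
  molybdenum: σ_y = 488.0 MPa, ρ = 10300 kg/m³
  copper: σ_y = 158.0 MPa, ρ = 8940 kg/m³
  elm: M = 9.09×10⁻³
  epoxy: M = 5.77×10⁻³
  borosilicate glass: M = 3.24×10⁻³
  concrete: M = 2.23×10⁻³
  molybdenum: M = 2.14×10⁻³
  copper: M = 1.41×10⁻³
The maximum is for elm.

elm, M = 9.09×10⁻³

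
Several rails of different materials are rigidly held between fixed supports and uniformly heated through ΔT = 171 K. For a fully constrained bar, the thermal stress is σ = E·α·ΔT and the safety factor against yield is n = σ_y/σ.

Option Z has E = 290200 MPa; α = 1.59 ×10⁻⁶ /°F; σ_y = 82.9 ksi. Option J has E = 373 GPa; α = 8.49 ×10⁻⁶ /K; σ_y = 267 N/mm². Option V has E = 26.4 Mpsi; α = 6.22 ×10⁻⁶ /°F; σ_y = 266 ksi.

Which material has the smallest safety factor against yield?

Converting E to GPa, α to ×10⁻⁶/K, σ_y to MPa, then σ and n for each:
  option Z: E = 290.2, α = 2.86, σ_y = 571.6 → σ = 142 MPa, n = 4.02
  option J: E = 373.0, α = 8.49, σ_y = 267.0 → σ = 542 MPa, n = 0.493
  option V: E = 182.0, α = 11.2, σ_y = 1834 → σ = 348 MPa, n = 5.26
Option J has the lowest safety factor, n = 0.493.

option J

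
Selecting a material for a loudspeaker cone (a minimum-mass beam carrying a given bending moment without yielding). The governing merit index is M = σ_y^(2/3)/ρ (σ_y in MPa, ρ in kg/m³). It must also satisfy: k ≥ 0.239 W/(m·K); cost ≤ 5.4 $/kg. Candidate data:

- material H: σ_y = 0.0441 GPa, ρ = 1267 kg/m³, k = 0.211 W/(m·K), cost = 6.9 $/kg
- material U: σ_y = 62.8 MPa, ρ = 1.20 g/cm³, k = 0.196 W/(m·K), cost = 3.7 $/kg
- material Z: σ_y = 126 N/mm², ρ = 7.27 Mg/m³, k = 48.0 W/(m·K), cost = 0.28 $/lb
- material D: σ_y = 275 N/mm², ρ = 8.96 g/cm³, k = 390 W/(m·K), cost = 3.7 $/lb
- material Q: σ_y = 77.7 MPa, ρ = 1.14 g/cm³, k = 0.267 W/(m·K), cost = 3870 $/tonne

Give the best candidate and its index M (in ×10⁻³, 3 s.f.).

material Q, M = 16.0×10⁻³

Screen on constraints: k ≥ 0.239 W/(m·K); cost ≤ 5.4 $/kg. Survivors: material Z, material Q.
In SI units:
  material Z: σ_y = 126.0 MPa, ρ = 7270 kg/m³
  material Q: σ_y = 77.70 MPa, ρ = 1140 kg/m³
  material Q: M = 16.0×10⁻³
  material Z: M = 3.46×10⁻³
The maximum is for material Q.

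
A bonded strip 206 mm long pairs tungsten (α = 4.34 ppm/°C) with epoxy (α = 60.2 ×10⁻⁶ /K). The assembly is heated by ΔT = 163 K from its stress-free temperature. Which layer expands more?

α(tungsten) = 4.34×10⁻⁶/K vs α(epoxy) = 60.2×10⁻⁶/K.
Higher α expands more for the same ΔT: epoxy.

epoxy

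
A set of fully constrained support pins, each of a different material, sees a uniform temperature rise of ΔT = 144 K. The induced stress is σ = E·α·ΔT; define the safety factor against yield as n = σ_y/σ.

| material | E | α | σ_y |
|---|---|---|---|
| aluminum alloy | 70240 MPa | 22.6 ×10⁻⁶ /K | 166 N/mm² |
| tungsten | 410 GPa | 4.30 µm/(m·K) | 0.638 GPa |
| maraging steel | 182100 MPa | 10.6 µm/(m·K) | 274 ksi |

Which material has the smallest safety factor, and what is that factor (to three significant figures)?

With everything in SI (GPa, ×10⁻⁶/K, MPa):
  aluminum alloy: E = 70.24, α = 22.6, σ_y = 166.0 → σ = 229 MPa, n = 0.726
  tungsten: E = 410.0, α = 4.30, σ_y = 638.0 → σ = 254 MPa, n = 2.51
  maraging steel: E = 182.1, α = 10.6, σ_y = 1889 → σ = 278 MPa, n = 6.80
Aluminum alloy has the lowest safety factor, n = 0.726.

aluminum alloy, n = 0.726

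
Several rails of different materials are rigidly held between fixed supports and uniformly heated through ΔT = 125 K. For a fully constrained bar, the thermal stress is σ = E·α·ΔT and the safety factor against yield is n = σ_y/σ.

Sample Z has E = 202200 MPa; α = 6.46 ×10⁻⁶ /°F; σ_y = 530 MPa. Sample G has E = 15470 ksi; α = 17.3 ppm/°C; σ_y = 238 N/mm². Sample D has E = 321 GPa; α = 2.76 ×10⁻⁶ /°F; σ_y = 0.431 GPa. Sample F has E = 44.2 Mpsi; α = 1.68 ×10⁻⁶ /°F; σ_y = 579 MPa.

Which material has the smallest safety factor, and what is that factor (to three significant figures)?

With everything in SI (GPa, ×10⁻⁶/K, MPa):
  sample Z: E = 202.2, α = 11.6, σ_y = 530.0 → σ = 294 MPa, n = 1.80
  sample G: E = 106.7, α = 17.3, σ_y = 238.0 → σ = 231 MPa, n = 1.03
  sample D: E = 321.0, α = 4.97, σ_y = 431.0 → σ = 199 MPa, n = 2.16
  sample F: E = 304.7, α = 3.02, σ_y = 579.0 → σ = 115 MPa, n = 5.03
The minimum is sample G at n = 1.03.

sample G, n = 1.03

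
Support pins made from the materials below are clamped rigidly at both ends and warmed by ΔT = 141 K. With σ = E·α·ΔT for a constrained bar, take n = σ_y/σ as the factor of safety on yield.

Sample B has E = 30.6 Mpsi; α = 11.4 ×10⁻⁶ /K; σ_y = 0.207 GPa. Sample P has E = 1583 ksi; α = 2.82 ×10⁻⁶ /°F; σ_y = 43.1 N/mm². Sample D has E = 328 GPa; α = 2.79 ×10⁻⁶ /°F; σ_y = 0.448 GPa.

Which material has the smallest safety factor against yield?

Per material, after unit conversion:
  sample B: E = 211.0, α = 11.4, σ_y = 207.0 → σ = 339 MPa, n = 0.610
  sample P: E = 10.91, α = 5.08, σ_y = 43.10 → σ = 7.81 MPa, n = 5.52
  sample D: E = 328.0, α = 5.02, σ_y = 448.0 → σ = 232 MPa, n = 1.93
The minimum is sample B at n = 0.610.

sample B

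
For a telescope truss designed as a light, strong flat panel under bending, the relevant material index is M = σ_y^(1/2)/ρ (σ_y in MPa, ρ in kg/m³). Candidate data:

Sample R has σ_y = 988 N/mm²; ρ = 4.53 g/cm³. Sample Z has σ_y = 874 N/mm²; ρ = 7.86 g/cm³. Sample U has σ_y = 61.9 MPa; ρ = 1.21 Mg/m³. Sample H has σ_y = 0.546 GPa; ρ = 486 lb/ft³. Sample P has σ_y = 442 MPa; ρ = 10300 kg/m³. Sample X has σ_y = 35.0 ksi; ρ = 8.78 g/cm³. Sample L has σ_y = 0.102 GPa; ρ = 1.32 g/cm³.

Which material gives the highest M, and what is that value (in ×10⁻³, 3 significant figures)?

sample L, M = 7.65×10⁻³

Convert each candidate to consistent units, then evaluate M:
  sample R: σ_y = 988.0 MPa, ρ = 4530 kg/m³
  sample Z: σ_y = 874.0 MPa, ρ = 7860 kg/m³
  sample U: σ_y = 61.90 MPa, ρ = 1210 kg/m³
  sample H: σ_y = 546.0 MPa, ρ = 7785 kg/m³
  sample P: σ_y = 442.0 MPa, ρ = 10300 kg/m³
  sample X: σ_y = 241.3 MPa, ρ = 8780 kg/m³
  sample L: σ_y = 102.0 MPa, ρ = 1320 kg/m³
  sample L: M = 7.65×10⁻³
  sample R: M = 6.94×10⁻³
  sample U: M = 6.50×10⁻³
  sample Z: M = 3.76×10⁻³
  sample H: M = 3.00×10⁻³
  sample P: M = 2.04×10⁻³
  sample X: M = 1.77×10⁻³
The maximum is for sample L.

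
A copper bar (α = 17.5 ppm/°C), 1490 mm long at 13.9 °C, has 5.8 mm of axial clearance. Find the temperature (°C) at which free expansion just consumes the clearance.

236 °C

α·L₀·ΔT = 5.8 mm ⇒ ΔT = 5.8 / (17.5×10⁻⁶ × 1490.0) = 222.4 K.
T = 13.9 + 222.4 = 236.3 °C.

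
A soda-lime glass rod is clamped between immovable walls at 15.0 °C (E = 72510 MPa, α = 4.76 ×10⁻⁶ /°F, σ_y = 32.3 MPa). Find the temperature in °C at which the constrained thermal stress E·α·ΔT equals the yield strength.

E = 72510 MPa = 72.51 GPa.
α = 4.76×10⁻⁶/°F × 9/5 = 8.57×10⁻⁶/K.
E·α·ΔT = 32.30 MPa ⇒ ΔT = 32.30 / (72.51×10³ × 8.57×10⁻⁶) = 51.99 K.
T = 15.0 + 51.99 = 66.99 °C.

67.0 °C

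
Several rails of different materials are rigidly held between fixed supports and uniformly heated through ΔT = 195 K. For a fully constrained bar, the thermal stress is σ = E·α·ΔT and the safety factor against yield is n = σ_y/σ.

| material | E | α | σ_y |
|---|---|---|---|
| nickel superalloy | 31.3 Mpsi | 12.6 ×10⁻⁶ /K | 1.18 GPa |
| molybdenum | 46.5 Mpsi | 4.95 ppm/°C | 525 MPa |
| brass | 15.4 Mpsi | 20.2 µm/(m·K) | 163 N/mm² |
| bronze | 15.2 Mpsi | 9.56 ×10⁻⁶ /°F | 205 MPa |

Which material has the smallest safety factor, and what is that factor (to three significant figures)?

brass, n = 0.390

With everything in SI (GPa, ×10⁻⁶/K, MPa):
  nickel superalloy: E = 215.8, α = 12.6, σ_y = 1180 → σ = 530 MPa, n = 2.23
  molybdenum: E = 320.6, α = 4.95, σ_y = 525.0 → σ = 309 MPa, n = 1.70
  brass: E = 106.2, α = 20.2, σ_y = 163.0 → σ = 418 MPa, n = 0.390
  bronze: E = 104.8, α = 17.2, σ_y = 205.0 → σ = 352 MPa, n = 0.583
Smallest n: brass with n = 0.390.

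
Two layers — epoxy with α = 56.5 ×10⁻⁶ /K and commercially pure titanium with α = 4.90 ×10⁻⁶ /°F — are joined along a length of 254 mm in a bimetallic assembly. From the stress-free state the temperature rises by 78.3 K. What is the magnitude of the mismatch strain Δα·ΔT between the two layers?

3.73×10⁻³

commercially pure titanium: α = 4.90×10⁻⁶/°F × 9/5 = 8.82×10⁻⁶/K.
Δα = |56.5 − 8.82|×10⁻⁶/K = 47.7×10⁻⁶/K.
Mismatch strain = Δα·ΔT = 47.7×10⁻⁶ × 78.3 = 3.73×10⁻³.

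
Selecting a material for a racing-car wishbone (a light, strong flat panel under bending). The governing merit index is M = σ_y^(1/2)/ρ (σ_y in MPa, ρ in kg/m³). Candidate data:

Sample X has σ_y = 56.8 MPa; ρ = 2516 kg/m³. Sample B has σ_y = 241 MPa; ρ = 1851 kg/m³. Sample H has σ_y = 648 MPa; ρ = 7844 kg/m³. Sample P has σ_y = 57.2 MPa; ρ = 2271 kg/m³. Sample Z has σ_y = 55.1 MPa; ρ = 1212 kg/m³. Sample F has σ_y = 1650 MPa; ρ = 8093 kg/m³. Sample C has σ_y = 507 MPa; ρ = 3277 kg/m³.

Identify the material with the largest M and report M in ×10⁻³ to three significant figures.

Per-candidate index values:
  sample B: M = 8.39×10⁻³
  sample C: M = 6.87×10⁻³
  sample Z: M = 6.12×10⁻³
  sample F: M = 5.02×10⁻³
  sample P: M = 3.33×10⁻³
  sample H: M = 3.25×10⁻³
  sample X: M = 3.00×10⁻³
Highest index: sample B.

sample B, M = 8.39×10⁻³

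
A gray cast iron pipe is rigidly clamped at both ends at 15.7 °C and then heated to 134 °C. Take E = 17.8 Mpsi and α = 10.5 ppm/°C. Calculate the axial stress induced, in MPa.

E = 17.8 Mpsi = 122.7 GPa.
ΔT = 118.3 K. Constrained thermal stress σ = E·α·ΔT = 122.7×10³ MPa × 10.5×10⁻⁶ × 118.3 = 152 MPa (compressive).

152 MPa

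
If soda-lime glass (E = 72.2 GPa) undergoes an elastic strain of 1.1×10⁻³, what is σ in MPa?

σ = E·ε = 72200 MPa × 1.1×10⁻³ = 79.4 MPa.

79.4 MPa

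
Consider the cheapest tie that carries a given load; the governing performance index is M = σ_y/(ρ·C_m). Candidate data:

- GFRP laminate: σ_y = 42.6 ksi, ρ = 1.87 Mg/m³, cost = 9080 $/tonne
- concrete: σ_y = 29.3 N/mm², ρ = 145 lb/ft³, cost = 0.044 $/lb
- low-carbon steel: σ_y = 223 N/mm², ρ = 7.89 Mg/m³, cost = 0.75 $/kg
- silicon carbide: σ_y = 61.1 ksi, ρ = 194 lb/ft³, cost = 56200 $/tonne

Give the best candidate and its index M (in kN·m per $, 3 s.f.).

Normalizing units and computing the index:
  GFRP laminate: σ_y = 293.7 MPa, ρ = 1870 kg/m³, cost = 9.080 $/kg
  concrete: σ_y = 29.30 MPa, ρ = 2323 kg/m³, cost = 0.09700 $/kg
  low-carbon steel: σ_y = 223.0 MPa, ρ = 7890 kg/m³, cost = 0.7500 $/kg
  silicon carbide: σ_y = 421.3 MPa, ρ = 3108 kg/m³, cost = 56.20 $/kg
  concrete: M = 130 kN·m per $
  low-carbon steel: M = 37.7 kN·m per $
  GFRP laminate: M = 17.3 kN·m per $
  silicon carbide: M = 2.41 kN·m per $
Concrete ranks first.

concrete, M = 130 kN·m per $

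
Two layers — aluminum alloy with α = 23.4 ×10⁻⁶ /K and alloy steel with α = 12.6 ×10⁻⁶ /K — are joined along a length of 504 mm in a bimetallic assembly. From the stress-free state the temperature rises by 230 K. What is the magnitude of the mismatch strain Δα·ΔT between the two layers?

2.48×10⁻³

Δα = |23.4 − 12.6|×10⁻⁶/K = 10.8×10⁻⁶/K.
Mismatch strain = Δα·ΔT = 10.8×10⁻⁶ × 230.0 = 2.48×10⁻³.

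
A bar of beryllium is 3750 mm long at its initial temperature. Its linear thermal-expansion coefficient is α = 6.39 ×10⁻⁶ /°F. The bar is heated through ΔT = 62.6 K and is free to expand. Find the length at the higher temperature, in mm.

Convert α: 6.39×10⁻⁶/°F × (9/5) = 11.5×10⁻⁶/K.
ΔL = α·L₀·ΔT = 11.5×10⁻⁶ × 3750 mm × 62.60 K = 2.70 mm.
L = L₀ + ΔL = 3750 + 2.70 = 3752.7 mm.

3752.7 mm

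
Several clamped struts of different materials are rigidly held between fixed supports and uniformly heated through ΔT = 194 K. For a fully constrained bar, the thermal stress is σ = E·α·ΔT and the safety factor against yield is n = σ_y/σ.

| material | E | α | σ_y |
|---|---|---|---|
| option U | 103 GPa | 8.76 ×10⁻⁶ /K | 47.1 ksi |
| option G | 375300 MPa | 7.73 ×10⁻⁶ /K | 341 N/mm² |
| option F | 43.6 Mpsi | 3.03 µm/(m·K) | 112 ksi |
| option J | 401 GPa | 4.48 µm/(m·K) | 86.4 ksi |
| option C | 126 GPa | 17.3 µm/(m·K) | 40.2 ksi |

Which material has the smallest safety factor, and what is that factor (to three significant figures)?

Per material, after unit conversion:
  option U: E = 103.0, α = 8.76, σ_y = 324.7 → σ = 175 MPa, n = 1.86
  option G: E = 375.3, α = 7.73, σ_y = 341.0 → σ = 563 MPa, n = 0.606
  option F: E = 300.6, α = 3.03, σ_y = 772.2 → σ = 177 MPa, n = 4.37
  option J: E = 401.0, α = 4.48, σ_y = 595.7 → σ = 349 MPa, n = 1.71
  option C: E = 126.0, α = 17.3, σ_y = 277.2 → σ = 423 MPa, n = 0.655
Smallest n: option G with n = 0.606.

option G, n = 0.606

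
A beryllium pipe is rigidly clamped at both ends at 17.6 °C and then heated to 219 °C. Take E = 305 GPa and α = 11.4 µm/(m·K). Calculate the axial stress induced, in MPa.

700 MPa

ΔT = 201.4 K. Constrained thermal stress σ = E·α·ΔT = 305.0×10³ MPa × 11.4×10⁻⁶ × 201.4 = 700 MPa (compressive).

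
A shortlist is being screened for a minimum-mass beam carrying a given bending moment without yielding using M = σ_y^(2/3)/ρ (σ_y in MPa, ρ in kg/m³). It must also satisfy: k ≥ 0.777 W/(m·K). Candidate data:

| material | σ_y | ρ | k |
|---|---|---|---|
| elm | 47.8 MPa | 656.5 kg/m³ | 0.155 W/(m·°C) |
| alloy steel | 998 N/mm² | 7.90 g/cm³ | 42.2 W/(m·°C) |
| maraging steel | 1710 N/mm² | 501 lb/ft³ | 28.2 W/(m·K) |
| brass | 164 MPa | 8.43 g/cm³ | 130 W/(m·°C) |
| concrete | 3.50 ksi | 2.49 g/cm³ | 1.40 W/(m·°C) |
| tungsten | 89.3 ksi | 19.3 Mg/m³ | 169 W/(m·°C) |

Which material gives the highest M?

maraging steel

Screen on constraints: k ≥ 0.777 W/(m·K). Survivors: alloy steel, maraging steel, brass, concrete, tungsten.
Convert each candidate to consistent units, then evaluate M:
  alloy steel: σ_y = 998.0 MPa, ρ = 7900 kg/m³
  maraging steel: σ_y = 1710 MPa, ρ = 8025 kg/m³
  brass: σ_y = 164.0 MPa, ρ = 8430 kg/m³
  concrete: σ_y = 24.13 MPa, ρ = 2490 kg/m³
  tungsten: σ_y = 615.7 MPa, ρ = 19300 kg/m³
  maraging steel: M = 17.8×10⁻³
  alloy steel: M = 12.6×10⁻³
  tungsten: M = 3.75×10⁻³
  brass: M = 3.55×10⁻³
  concrete: M = 3.35×10⁻³
The maximum is for maraging steel.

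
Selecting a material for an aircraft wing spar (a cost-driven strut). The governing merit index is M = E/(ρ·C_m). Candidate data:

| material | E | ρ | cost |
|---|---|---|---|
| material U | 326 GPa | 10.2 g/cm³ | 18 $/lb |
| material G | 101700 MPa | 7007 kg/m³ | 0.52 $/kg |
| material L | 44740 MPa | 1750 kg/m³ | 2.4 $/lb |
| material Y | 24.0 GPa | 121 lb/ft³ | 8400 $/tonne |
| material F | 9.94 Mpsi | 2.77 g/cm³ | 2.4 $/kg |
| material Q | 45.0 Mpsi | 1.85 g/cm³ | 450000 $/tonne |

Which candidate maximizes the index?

material G

Normalizing units and computing the index:
  material U: E = 326.0 GPa, ρ = 10200 kg/m³, cost = 39.68 $/kg
  material G: E = 101.7 GPa, ρ = 7007 kg/m³, cost = 0.5200 $/kg
  material L: E = 44.74 GPa, ρ = 1750 kg/m³, cost = 5.291 $/kg
  material Y: E = 24.00 GPa, ρ = 1938 kg/m³, cost = 8.400 $/kg
  material F: E = 68.53 GPa, ρ = 2770 kg/m³, cost = 2.400 $/kg
  material Q: E = 310.3 GPa, ρ = 1850 kg/m³, cost = 450.0 $/kg
  material G: M = 27.9 MN·m per $
  material F: M = 10.3 MN·m per $
  material L: M = 4.83 MN·m per $
  material Y: M = 1.47 MN·m per $
  material U: M = 0.805 MN·m per $
  material Q: M = 0.373 MN·m per $
Highest index: material G.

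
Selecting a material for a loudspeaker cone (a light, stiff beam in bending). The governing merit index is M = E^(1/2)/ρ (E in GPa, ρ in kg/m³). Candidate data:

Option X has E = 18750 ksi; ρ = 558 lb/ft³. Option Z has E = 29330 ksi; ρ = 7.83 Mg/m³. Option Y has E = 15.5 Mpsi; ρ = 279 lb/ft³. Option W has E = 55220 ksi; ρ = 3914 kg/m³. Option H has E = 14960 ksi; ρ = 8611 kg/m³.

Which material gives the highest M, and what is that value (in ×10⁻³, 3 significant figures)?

option W, M = 4.99×10⁻³

Putting every candidate on a common basis:
  option X: E = 129.3 GPa, ρ = 8938 kg/m³
  option Z: E = 202.2 GPa, ρ = 7830 kg/m³
  option Y: E = 106.9 GPa, ρ = 4469 kg/m³
  option W: E = 380.7 GPa, ρ = 3914 kg/m³
  option H: E = 103.1 GPa, ρ = 8611 kg/m³
  option W: M = 4.99×10⁻³
  option Y: M = 2.31×10⁻³
  option Z: M = 1.82×10⁻³
  option X: M = 1.27×10⁻³
  option H: M = 1.18×10⁻³
The maximum is for option W.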